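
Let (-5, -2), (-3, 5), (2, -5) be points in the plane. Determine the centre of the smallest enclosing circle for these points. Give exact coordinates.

(-0.5, 0)

Call the three points A, B, C in the order given.
Side lengths²: AB² = 53, AC² = 58, BC² = 125.
Since BC² = 125 ≥ 58 + 53 = 111, the angle opposite BC is not acute, so the smallest enclosing circle has BC as diameter.
Centre = midpoint of BC = (-0.5, 0), r² = 125/4 = 31.25.
Centre = (-0.5, 0).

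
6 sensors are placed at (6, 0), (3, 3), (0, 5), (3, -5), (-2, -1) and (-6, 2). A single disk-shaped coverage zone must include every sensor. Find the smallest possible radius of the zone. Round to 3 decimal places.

The minimum enclosing circle is determined by three boundary points: (6, 0), (3, -5), (-6, 2).
Their circumcentre is (-4/33, 3/11) with r² = 40885/1089.
The farthest remaining point (0, 5) is at distance² 24352/1089 ≤ 40885/1089.
r = √(40885/1089) ≈ 6.127.

6.127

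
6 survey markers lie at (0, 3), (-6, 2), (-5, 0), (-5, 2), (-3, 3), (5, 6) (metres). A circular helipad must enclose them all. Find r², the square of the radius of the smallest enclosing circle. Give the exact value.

The minimum enclosing circle is determined by three boundary points: (-6, 2), (-5, 0), (5, 6).
Their circumcentre is (-9/26, 93/26) with r² = 11645/338.
The farthest remaining point (-5, 2) is at distance² 8161/338 ≤ 11645/338.

11645/338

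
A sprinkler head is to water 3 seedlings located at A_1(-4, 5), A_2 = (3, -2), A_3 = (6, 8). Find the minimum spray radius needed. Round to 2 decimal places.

Side lengths²: A_1A_2² = 98, A_1A_3² = 109, A_2A_3² = 109.
Since A_2A_3² = 109 < 109 + 98 = 207, the triangle is acute, so the smallest enclosing circle is the circumcircle.
Circumcentre = (47/26, 99/26), r² = 11881/338.
r = √(11881/338) ≈ 5.93.

5.93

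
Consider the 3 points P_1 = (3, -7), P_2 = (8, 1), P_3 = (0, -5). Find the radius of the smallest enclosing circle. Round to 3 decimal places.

5.002

Side lengths²: P_1P_2² = 89, P_1P_3² = 13, P_2P_3² = 100.
Since P_2P_3² = 100 < 89 + 13 = 102, the triangle is acute, so the smallest enclosing circle is the circumcircle.
Circumcentre = (139/34, -36/17), r² = 28925/1156.
r = √(28925/1156) ≈ 5.002.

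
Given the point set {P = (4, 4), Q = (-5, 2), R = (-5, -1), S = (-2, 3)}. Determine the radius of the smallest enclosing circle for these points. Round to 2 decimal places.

5.15

The farthest pair is P–R with squared distance 106. The circle on this segment as diameter has centre (-0.5, 1.5) and r² = 106/4 = 26.5.
Check Q: distance² to centre = 20.5 ≤ 26.5, so it lies inside.
All remaining points lie in this disk, and no smaller disk contains both endpoints, so this is the minimum enclosing circle.
r = √(26.5) ≈ 5.15.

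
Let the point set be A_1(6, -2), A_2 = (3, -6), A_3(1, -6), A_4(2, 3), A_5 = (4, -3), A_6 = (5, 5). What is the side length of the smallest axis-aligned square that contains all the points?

The bounding box has width 5 and height 11.
An axis-aligned square enclosing the set must have side ≥ max(width, height).
So the minimum side is max(5, 11) = 11.

11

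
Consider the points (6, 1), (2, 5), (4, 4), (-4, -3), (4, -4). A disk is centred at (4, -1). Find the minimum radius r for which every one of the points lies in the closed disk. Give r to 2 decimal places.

The required radius is the distance from (4, -1) to the farthest point.
Squared distances: 8, 40, 25, 68, 9.
Maximum is 68, attained at (-4, -3).
r = √68 ≈ 8.25.

8.25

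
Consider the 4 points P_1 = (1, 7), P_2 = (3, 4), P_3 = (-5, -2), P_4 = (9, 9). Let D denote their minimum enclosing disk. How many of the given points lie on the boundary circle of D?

By Welzl's lemma the MEC is supported by two points (diametrically opposite) or three points (on a circumcircle).
The farthest pair is P_3–P_4 with squared distance 317. The circle on this segment as diameter has centre (2, 3.5) and r² = 317/4 = 79.25.
Check P_1: distance² to centre = 13.25 ≤ 79.25, so it lies inside.
All remaining points lie in this disk, and no smaller disk contains both endpoints, so this is the minimum enclosing circle.
The points at distance exactly r from the centre are P_3, P_4 — 2 points.

2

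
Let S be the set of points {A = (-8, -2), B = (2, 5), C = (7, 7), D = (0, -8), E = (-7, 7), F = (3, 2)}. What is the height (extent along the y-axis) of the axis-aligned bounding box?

max y = 7, min y = -8, so height = 15.

15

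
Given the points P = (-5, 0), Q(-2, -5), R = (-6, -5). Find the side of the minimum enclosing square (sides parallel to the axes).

The bounding box has width 4 and height 5.
An axis-aligned square enclosing the set must have side ≥ max(width, height).
So the minimum side is max(4, 5) = 5.

5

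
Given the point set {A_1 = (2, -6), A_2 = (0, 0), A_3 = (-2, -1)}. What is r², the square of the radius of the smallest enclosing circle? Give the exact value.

1025/98

Side lengths²: A_1A_2² = 40, A_1A_3² = 41, A_2A_3² = 5.
Since A_1A_3² = 41 < 40 + 5 = 45, the triangle is acute, so the smallest enclosing circle is the circumcircle.
Circumcentre = (5/14, -45/14), r² = 1025/98.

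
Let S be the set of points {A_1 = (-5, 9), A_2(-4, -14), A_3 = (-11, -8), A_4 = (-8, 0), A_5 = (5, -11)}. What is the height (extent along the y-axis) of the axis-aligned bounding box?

23

max y = 9, min y = -14, so height = 23.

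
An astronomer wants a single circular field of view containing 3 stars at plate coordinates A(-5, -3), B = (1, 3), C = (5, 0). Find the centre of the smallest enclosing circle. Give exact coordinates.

Side lengths²: AB² = 72, AC² = 109, BC² = 25.
Since AC² = 109 ≥ 72 + 25 = 97, the angle opposite AC is not acute, so the smallest enclosing circle has AC as diameter.
Centre = midpoint of AC = (0, -1.5), r² = 109/4 = 27.25.
Centre = (0, -1.5).

(0, -1.5)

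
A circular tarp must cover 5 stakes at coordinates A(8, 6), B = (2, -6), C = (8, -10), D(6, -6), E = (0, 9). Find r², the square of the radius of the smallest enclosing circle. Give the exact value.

The farthest pair is C–E with squared distance 425. The circle on this segment as diameter has centre (4, -0.5) and r² = 425/4 = 106.25.
Check A: distance² to centre = 58.25 ≤ 106.25, so it lies inside.
All remaining points lie in this disk, and no smaller disk contains both endpoints, so this is the minimum enclosing circle.

106.25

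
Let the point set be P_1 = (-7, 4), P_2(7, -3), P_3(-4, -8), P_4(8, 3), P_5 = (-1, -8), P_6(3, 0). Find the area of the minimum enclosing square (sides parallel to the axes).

225

The bounding box has width 15 and height 12.
An axis-aligned square enclosing the set must have side ≥ max(width, height).
So the minimum side is max(15, 12) = 15.
Area = 15² = 225.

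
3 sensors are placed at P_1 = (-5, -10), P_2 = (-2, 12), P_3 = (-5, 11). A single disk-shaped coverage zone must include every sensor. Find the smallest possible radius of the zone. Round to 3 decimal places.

Side lengths²: P_1P_2² = 493, P_1P_3² = 441, P_2P_3² = 10.
Since P_1P_2² = 493 ≥ 441 + 10 = 451, the angle opposite P_1P_2 is not acute, so the smallest enclosing circle has P_1P_2 as diameter.
Centre = midpoint of P_1P_2 = (-3.5, 1), r² = 493/4 = 123.25.
r = √(123.25) ≈ 11.102.

11.102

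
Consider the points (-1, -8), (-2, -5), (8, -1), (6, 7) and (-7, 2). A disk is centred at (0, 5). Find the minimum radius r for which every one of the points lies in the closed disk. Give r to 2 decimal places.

13.04

The required radius is the distance from (0, 5) to the farthest point.
Squared distances: 170, 104, 100, 40, 58.
Maximum is 170, attained at (-1, -8).
r = √170 ≈ 13.04.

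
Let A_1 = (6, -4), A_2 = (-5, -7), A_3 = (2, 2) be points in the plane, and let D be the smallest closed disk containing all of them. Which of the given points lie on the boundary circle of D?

A_1, A_2, A_3

Side lengths²: A_1A_2² = 130, A_1A_3² = 52, A_2A_3² = 130.
Since A_2A_3² = 130 < 130 + 52 = 182, the triangle is acute, so the smallest enclosing circle is the circumcircle.
Circumcentre = (0, -11/3), r² = 325/9.
The points at distance exactly r from the centre are A_1, A_2, A_3 — 3 points.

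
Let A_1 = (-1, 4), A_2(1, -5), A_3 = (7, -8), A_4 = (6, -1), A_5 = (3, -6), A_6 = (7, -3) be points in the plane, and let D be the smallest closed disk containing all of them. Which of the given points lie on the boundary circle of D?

The farthest pair is A_1–A_3 with squared distance 208. The circle on this segment as diameter has centre (3, -2) and r² = 208/4 = 52.
Check A_2: distance² to centre = 13 ≤ 52, so it lies inside.
All remaining points lie in this disk, and no smaller disk contains both endpoints, so this is the minimum enclosing circle.
The points at distance exactly r from the centre are A_1, A_3 — 2 points.

A_1, A_3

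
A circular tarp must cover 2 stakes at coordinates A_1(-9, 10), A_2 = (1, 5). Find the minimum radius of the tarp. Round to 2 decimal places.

The smallest circle enclosing two points has them as diameter endpoints.
Centre = midpoint = (-4, 7.5); r² = |A_1A_2|²/4 = 125/4 = 31.25.
r = √(31.25) ≈ 5.59.

5.59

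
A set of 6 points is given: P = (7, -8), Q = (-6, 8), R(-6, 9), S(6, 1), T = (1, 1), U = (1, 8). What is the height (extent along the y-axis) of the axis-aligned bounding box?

max y = 9, min y = -8, so height = 17.

17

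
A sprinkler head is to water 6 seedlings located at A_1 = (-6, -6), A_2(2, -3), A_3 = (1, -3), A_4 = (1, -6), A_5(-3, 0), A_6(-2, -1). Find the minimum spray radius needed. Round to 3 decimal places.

By Welzl's lemma the MEC is supported by two points (diametrically opposite) or three points (on a circumcircle).
The minimum enclosing circle is determined by three boundary points: A_1, A_2, A_5.
Their circumcentre is (-55/26, -109/26) with r² = 6205/338.
The farthest remaining point A_4 is at distance² 4385/338 ≤ 6205/338.
r = √(6205/338) ≈ 4.285.

4.285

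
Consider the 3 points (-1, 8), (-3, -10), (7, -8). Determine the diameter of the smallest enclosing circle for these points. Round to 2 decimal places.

Call the three points A, B, C in the order given.
Side lengths²: AB² = 328, AC² = 320, BC² = 104.
Since AB² = 328 < 320 + 104 = 424, the triangle is acute, so the smallest enclosing circle is the circumcircle.
Circumcentre = (5/11, -14/11), r² = 10660/121.
Diameter = 2r = 2√(10660/121) ≈ 18.77.

18.77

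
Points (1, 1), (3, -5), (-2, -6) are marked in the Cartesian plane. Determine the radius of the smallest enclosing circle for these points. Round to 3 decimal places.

3.838

Call the three points A, B, C in the order given.
Side lengths²: AB² = 40, AC² = 58, BC² = 26.
Since AC² = 58 < 40 + 26 = 66, the triangle is acute, so the smallest enclosing circle is the circumcircle.
Circumcentre = (-0.0625, -2.6875), r² = 14.7265625.
r = √(14.7265625) ≈ 3.838.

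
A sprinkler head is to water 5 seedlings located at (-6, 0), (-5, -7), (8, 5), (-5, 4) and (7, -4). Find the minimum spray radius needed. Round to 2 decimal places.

8.85

A smallest enclosing disk is always determined by at most three of the input points on its boundary.
The farthest pair is (-5, -7)–(8, 5) with squared distance 313. The circle on this segment as diameter has centre (1.5, -1) and r² = 313/4 = 78.25.
Check (-6, 0): distance² to centre = 57.25 ≤ 78.25, so it lies inside.
All remaining points lie in this disk, and no smaller disk contains both endpoints, so this is the minimum enclosing circle.
r = √(78.25) ≈ 8.85.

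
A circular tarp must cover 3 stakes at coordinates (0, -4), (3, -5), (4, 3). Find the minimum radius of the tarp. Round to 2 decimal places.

Call the three points A, B, C in the order given.
Side lengths²: AB² = 10, AC² = 65, BC² = 65.
Since BC² = 65 < 65 + 10 = 75, the triangle is acute, so the smallest enclosing circle is the circumcircle.
Circumcentre = (2.7, -0.9), r² = 16.9.
r = √(16.9) ≈ 4.11.

4.11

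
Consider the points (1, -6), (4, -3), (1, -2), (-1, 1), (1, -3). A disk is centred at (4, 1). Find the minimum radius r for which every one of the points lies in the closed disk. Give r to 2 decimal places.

7.62

The required radius is the distance from (4, 1) to the farthest point.
Squared distances: 58, 16, 18, 25, 25.
Maximum is 58, attained at (1, -6).
r = √58 ≈ 7.62.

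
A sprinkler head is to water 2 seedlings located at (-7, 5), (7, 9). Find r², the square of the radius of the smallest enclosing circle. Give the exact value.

53

The smallest circle enclosing two points has them as diameter endpoints.
Centre = midpoint = (0, 7); r² = |(-7, 5)−(7, 9)|²/4 = 212/4 = 53.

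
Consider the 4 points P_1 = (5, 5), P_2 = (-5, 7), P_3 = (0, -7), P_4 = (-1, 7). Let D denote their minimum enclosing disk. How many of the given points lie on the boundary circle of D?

The minimum enclosing circle of a finite set is fixed by two of the points (as a diameter) or three (as a circumcircle).
The minimum enclosing circle is determined by three boundary points: P_1, P_2, P_3.
Their circumcentre is (-1.1, 0.5) with r² = 57.46.
The farthest remaining point P_4 is at distance² 42.26 ≤ 57.46.
The points at distance exactly r from the centre are P_1, P_2, P_3 — 3 points.

3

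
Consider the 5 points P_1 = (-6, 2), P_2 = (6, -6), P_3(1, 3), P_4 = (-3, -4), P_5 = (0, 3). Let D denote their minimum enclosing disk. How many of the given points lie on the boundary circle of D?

A smallest enclosing disk is always determined by at most three of the input points on its boundary.
The farthest pair is P_1–P_2 with squared distance 208. The circle on this segment as diameter has centre (0, -2) and r² = 208/4 = 52.
Check P_3: distance² to centre = 26 ≤ 52, so it lies inside.
All remaining points lie in this disk, and no smaller disk contains both endpoints, so this is the minimum enclosing circle.
The points at distance exactly r from the centre are P_1, P_2 — 2 points.

2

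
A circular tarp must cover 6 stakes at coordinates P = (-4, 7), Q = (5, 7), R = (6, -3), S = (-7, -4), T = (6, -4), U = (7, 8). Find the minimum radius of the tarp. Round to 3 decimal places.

By Welzl's lemma the MEC is supported by two points (diametrically opposite) or three points (on a circumcircle).
The farthest pair is S–U with squared distance 340. The circle on this segment as diameter has centre (0, 2) and r² = 340/4 = 85.
Check P: distance² to centre = 41 ≤ 85, so it lies inside.
All remaining points lie in this disk, and no smaller disk contains both endpoints, so this is the minimum enclosing circle.
r = √85 ≈ 9.220.

9.220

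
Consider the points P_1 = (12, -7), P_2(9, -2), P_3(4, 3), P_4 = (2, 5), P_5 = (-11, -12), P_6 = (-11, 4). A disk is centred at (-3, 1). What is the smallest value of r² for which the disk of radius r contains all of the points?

The required radius is the distance from (-3, 1) to the farthest point.
Squared distances: 289, 153, 53, 41, 233, 73.
Maximum is 289, attained at P_1.

289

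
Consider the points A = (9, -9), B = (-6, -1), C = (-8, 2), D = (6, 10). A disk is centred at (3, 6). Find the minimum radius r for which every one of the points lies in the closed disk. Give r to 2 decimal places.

16.16

The required radius is the distance from (3, 6) to the farthest point.
Squared distances: 261, 130, 137, 25.
Maximum is 261, attained at A.
r = √261 ≈ 16.16.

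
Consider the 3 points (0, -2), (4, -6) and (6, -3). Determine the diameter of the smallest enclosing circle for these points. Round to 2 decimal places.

Call the three points A, B, C in the order given.
Side lengths²: AB² = 32, AC² = 37, BC² = 13.
Since AC² = 37 < 32 + 13 = 45, the triangle is acute, so the smallest enclosing circle is the circumcircle.
Circumcentre = (2.9, -3.1), r² = 9.62.
Diameter = 2r = 2√(9.62) ≈ 6.20.

6.20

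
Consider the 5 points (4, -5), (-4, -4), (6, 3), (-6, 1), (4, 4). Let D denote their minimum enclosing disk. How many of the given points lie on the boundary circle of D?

3

The minimum enclosing circle is determined by three boundary points: (4, -5), (6, 3), (-6, 1).
Their circumcentre is (7/23, 4/23) with r² = 21386/529.
The farthest remaining point (-4, -4) is at distance² 19017/529 ≤ 21386/529.
The points at distance exactly r from the centre are (4, -5), (6, 3), (-6, 1) — 3 points.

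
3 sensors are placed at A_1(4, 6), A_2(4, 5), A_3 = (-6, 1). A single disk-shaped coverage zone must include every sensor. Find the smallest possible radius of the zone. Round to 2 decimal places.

5.59

Side lengths²: A_1A_2² = 1, A_1A_3² = 125, A_2A_3² = 116.
Since A_1A_3² = 125 ≥ 116 + 1 = 117, the angle opposite A_1A_3 is not acute, so the smallest enclosing circle has A_1A_3 as diameter.
Centre = midpoint of A_1A_3 = (-1, 3.5), r² = 125/4 = 31.25.
r = √(31.25) ≈ 5.59.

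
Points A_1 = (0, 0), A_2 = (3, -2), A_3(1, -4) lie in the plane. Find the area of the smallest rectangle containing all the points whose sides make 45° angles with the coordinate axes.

10

In coordinates u = x + y, v = x − y the rectangle is axis-aligned; the map (x,y)→(u,v) scales areas by 2.
u-values: 0, 1, -3; range = 1 − (-3) = 4.
v-values: 0, 5, 5; range = 5 − 0 = 5.
Area = (4 × 5) / 2 = 10.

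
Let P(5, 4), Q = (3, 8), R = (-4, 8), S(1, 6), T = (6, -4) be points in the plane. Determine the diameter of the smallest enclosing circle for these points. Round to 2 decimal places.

The farthest pair is R–T with squared distance 244. The circle on this segment as diameter has centre (1, 2) and r² = 244/4 = 61.
Check P: distance² to centre = 20 ≤ 61, so it lies inside.
All remaining points lie in this disk, and no smaller disk contains both endpoints, so this is the minimum enclosing circle.
Diameter = 2r = 2√61 ≈ 15.62.

15.62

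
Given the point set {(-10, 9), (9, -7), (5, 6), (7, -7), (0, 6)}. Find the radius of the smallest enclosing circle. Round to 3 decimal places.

12.420

The minimum enclosing circle of a finite set is fixed by two of the points (as a diameter) or three (as a circumcircle).
The farthest pair is (-10, 9)–(9, -7) with squared distance 617. The circle on this segment as diameter has centre (-0.5, 1) and r² = 617/4 = 154.25.
Check (5, 6): distance² to centre = 55.25 ≤ 154.25, so it lies inside.
All remaining points lie in this disk, and no smaller disk contains both endpoints, so this is the minimum enclosing circle.
r = √(154.25) ≈ 12.420.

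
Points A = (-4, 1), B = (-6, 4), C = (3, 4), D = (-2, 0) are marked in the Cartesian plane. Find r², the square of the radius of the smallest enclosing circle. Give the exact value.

The farthest pair is B–C with squared distance 81. The circle on this segment as diameter has centre (-1.5, 4) and r² = 81/4 = 20.25.
Check A: distance² to centre = 15.25 ≤ 20.25, so it lies inside.
All remaining points lie in this disk, and no smaller disk contains both endpoints, so this is the minimum enclosing circle.

20.25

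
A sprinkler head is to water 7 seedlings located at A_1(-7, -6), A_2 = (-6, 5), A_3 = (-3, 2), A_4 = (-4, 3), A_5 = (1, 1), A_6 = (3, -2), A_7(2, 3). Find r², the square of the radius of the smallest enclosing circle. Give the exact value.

41.48

The minimum enclosing circle is determined by three boundary points: A_1, A_2, A_7.
Their circumcentre is (-3.2, -0.8) with r² = 41.48.
The farthest remaining point A_6 is at distance² 39.88 ≤ 41.48.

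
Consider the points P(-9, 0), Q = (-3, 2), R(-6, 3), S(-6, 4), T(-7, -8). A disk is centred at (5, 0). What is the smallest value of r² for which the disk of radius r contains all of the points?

The required radius is the distance from (5, 0) to the farthest point.
Squared distances: 196, 68, 130, 137, 208.
Maximum is 208, attained at T.

208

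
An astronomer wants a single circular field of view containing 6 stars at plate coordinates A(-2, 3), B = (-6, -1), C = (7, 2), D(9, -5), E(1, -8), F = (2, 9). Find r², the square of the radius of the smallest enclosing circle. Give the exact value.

The minimum enclosing circle is determined by three boundary points: D, E, F.
Their circumcentre is (91/38, 17/38) with r² = 52925/722.
The farthest remaining point B is at distance² 52393/722 ≤ 52925/722.

52925/722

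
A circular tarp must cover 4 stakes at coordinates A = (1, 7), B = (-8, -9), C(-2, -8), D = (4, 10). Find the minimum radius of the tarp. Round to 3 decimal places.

11.236

By Welzl's lemma the MEC is supported by two points (diametrically opposite) or three points (on a circumcircle).
The farthest pair is B–D with squared distance 505. The circle on this segment as diameter has centre (-2, 0.5) and r² = 505/4 = 126.25.
Check A: distance² to centre = 51.25 ≤ 126.25, so it lies inside.
All remaining points lie in this disk, and no smaller disk contains both endpoints, so this is the minimum enclosing circle.
r = √(126.25) ≈ 11.236.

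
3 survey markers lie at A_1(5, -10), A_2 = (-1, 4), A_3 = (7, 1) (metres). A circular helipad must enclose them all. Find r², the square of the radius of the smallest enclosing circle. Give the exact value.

58

Side lengths²: A_1A_2² = 232, A_1A_3² = 125, A_2A_3² = 73.
Since A_1A_2² = 232 ≥ 125 + 73 = 198, the angle opposite A_1A_2 is not acute, so the smallest enclosing circle has A_1A_2 as diameter.
Centre = midpoint of A_1A_2 = (2, -3), r² = 232/4 = 58.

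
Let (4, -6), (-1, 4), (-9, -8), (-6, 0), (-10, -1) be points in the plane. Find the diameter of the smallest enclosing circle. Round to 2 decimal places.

15.15

The minimum enclosing circle is determined by three boundary points: (4, -6), (-1, 4), (-9, -8).
Their circumcentre is (-43/14, -23/7) with r² = 11245/196.
The farthest remaining point (-10, -1) is at distance² 10433/196 ≤ 11245/196.
Diameter = 2r = 2√(11245/196) ≈ 15.15.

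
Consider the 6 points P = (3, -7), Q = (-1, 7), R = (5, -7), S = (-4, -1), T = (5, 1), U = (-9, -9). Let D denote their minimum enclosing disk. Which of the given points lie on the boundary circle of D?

A smallest enclosing disk is always determined by at most three of the input points on its boundary.
The minimum enclosing circle is determined by three boundary points: Q, R, U.
Their circumcentre is (-37/13, -27/13) with r² = 14500/169.
The farthest remaining point T is at distance² 12004/169 ≤ 14500/169.
The points at distance exactly r from the centre are Q, R, U — 3 points.

Q, R, U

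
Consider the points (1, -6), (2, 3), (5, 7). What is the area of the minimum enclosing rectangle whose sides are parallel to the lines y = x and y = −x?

76.5

In coordinates u = x + y, v = x − y the rectangle is axis-aligned; the map (x,y)→(u,v) scales areas by 2.
u-values: -5, 5, 12; range = 12 − (-5) = 17.
v-values: 7, -1, -2; range = 7 − (-2) = 9.
Area = (17 × 9) / 2 = 76.5.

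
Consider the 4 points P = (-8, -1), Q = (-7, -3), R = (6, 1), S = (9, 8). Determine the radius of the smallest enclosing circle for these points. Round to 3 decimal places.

The minimum enclosing circle of a finite set is fixed by two of the points (as a diameter) or three (as a circumcircle).
The farthest pair is Q–S with squared distance 377. The circle on this segment as diameter has centre (1, 2.5) and r² = 377/4 = 94.25.
Check P: distance² to centre = 93.25 ≤ 94.25, so it lies inside.
All remaining points lie in this disk, and no smaller disk contains both endpoints, so this is the minimum enclosing circle.
r = √(94.25) ≈ 9.708.

9.708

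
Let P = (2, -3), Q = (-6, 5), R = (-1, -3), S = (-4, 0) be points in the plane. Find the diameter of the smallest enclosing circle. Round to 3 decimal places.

The minimum enclosing circle of a finite set is fixed by two of the points (as a diameter) or three (as a circumcircle).
The farthest pair is P–Q with squared distance 128. The circle on this segment as diameter has centre (-2, 1) and r² = 128/4 = 32.
Check R: distance² to centre = 17 ≤ 32, so it lies inside.
All remaining points lie in this disk, and no smaller disk contains both endpoints, so this is the minimum enclosing circle.
Diameter = 2r = 2√32 ≈ 11.314.

11.314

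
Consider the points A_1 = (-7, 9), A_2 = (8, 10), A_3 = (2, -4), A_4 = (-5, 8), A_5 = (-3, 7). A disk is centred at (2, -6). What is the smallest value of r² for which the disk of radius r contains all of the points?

306

The required radius is the distance from (2, -6) to the farthest point.
Squared distances: 306, 292, 4, 245, 194.
Maximum is 306, attained at A_1.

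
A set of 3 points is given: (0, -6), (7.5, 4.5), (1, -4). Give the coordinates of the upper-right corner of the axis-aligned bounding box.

x-range [0, 7.5], y-range [-6, 4.5].
The upper-right corner is (7.5, 4.5).

(7.5, 4.5)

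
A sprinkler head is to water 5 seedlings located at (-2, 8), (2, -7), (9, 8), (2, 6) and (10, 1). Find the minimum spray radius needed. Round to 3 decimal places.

8.566

The minimum enclosing circle is determined by three boundary points: (-2, 8), (2, -7), (9, 8).
Their circumcentre is (3.5, 43/30) with r² = 33017/450.
The farthest remaining point (10, 1) is at distance² 19097/450 ≤ 33017/450.
r = √(33017/450) ≈ 8.566.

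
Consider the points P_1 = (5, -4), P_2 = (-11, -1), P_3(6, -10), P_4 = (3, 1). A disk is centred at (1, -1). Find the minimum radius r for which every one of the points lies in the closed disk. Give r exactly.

The required radius is the distance from (1, -1) to the farthest point.
Squared distances: 25, 144, 106, 8.
Maximum is 144, attained at P_2.
r = √144 = 12.

12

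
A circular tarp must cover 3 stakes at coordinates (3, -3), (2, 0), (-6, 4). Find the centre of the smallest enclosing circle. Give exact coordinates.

(-1.5, 0.5)

Call the three points A, B, C in the order given.
Side lengths²: AB² = 10, AC² = 130, BC² = 80.
Since AC² = 130 ≥ 80 + 10 = 90, the angle opposite AC is not acute, so the smallest enclosing circle has AC as diameter.
Centre = midpoint of AC = (-1.5, 0.5), r² = 130/4 = 32.5.
Centre = (-1.5, 0.5).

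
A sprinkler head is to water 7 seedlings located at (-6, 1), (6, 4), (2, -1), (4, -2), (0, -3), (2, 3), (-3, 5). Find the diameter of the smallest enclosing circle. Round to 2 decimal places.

12.37

A smallest enclosing disk is always determined by at most three of the input points on its boundary.
The farthest pair is (-6, 1)–(6, 4) with squared distance 153. The circle on this segment as diameter has centre (0, 2.5) and r² = 153/4 = 38.25.
Check (2, -1): distance² to centre = 16.25 ≤ 38.25, so it lies inside.
All remaining points lie in this disk, and no smaller disk contains both endpoints, so this is the minimum enclosing circle.
Diameter = 2r = 2√(38.25) ≈ 12.37.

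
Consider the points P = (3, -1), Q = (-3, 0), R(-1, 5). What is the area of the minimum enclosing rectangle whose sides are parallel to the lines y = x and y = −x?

In coordinates u = x + y, v = x − y the rectangle is axis-aligned; the map (x,y)→(u,v) scales areas by 2.
u-values: 2, -3, 4; range = 4 − (-3) = 7.
v-values: 4, -3, -6; range = 4 − (-6) = 10.
Area = (7 × 10) / 2 = 35.

35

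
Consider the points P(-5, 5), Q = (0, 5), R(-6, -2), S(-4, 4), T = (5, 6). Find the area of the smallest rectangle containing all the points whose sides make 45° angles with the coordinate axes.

In coordinates u = x + y, v = x − y the rectangle is axis-aligned; the map (x,y)→(u,v) scales areas by 2.
u-values: 0, 5, -8, 0, 11; range = 11 − (-8) = 19.
v-values: -10, -5, -4, -8, -1; range = -1 − (-10) = 9.
Area = (19 × 9) / 2 = 85.5.

85.5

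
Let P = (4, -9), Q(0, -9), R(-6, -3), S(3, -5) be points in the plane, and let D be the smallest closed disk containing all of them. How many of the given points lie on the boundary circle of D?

The minimum enclosing circle of a finite set is fixed by two of the points (as a diameter) or three (as a circumcircle).
The farthest pair is P–R with squared distance 136. The circle on this segment as diameter has centre (-1, -6) and r² = 136/4 = 34.
Check Q: distance² to centre = 10 ≤ 34, so it lies inside.
All remaining points lie in this disk, and no smaller disk contains both endpoints, so this is the minimum enclosing circle.
The points at distance exactly r from the centre are P, R — 2 points.

2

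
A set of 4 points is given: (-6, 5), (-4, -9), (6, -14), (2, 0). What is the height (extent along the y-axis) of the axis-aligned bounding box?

19

max y = 5, min y = -14, so height = 19.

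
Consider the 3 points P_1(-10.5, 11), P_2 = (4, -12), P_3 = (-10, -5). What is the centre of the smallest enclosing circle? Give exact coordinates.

(-3.25, -0.5)

Side lengths²: P_1P_2² = 739.25, P_1P_3² = 256.25, P_2P_3² = 245.
Since P_1P_2² = 739.25 ≥ 256.25 + 245 = 501.25, the angle opposite P_1P_2 is not acute, so the smallest enclosing circle has P_1P_2 as diameter.
Centre = midpoint of P_1P_2 = (-3.25, -0.5), r² = 739.25/4 = 184.8125.
Centre = (-3.25, -0.5).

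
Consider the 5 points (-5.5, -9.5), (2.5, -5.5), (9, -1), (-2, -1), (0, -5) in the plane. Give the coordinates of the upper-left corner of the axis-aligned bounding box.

x-range [-5.5, 9], y-range [-9.5, -1].
The upper-left corner is (-5.5, -1).

(-5.5, -1)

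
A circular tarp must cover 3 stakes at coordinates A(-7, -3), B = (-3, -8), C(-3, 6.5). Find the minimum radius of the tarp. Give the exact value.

Side lengths²: AB² = 41, AC² = 106.25, BC² = 210.25.
Since BC² = 210.25 ≥ 106.25 + 41 = 147.25, the angle opposite BC is not acute, so the smallest enclosing circle has BC as diameter.
Centre = midpoint of BC = (-3, -0.75), r² = 210.25/4 = 52.5625.
r = √(52.5625) = 7.25.

7.25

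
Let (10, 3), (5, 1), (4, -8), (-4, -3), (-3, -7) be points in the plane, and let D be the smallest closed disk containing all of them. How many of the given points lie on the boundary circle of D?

A smallest enclosing disk is always determined by at most three of the input points on its boundary.
The farthest pair is (10, 3)–(-3, -7) with squared distance 269. The circle on this segment as diameter has centre (3.5, -2) and r² = 269/4 = 67.25.
Check (5, 1): distance² to centre = 11.25 ≤ 67.25, so it lies inside.
All remaining points lie in this disk, and no smaller disk contains both endpoints, so this is the minimum enclosing circle.
The points at distance exactly r from the centre are (10, 3), (-3, -7) — 2 points.

2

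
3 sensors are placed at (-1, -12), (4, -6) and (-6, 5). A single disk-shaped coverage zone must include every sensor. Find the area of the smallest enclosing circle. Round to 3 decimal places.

Call the three points A, B, C in the order given.
Side lengths²: AB² = 61, AC² = 314, BC² = 221.
Since AC² = 314 ≥ 221 + 61 = 282, the angle opposite AC is not acute, so the smallest enclosing circle has AC as diameter.
Centre = midpoint of AC = (-3.5, -3.5), r² = 314/4 = 78.5.
Area = π·r² = π·78.5 ≈ 246.615.

246.615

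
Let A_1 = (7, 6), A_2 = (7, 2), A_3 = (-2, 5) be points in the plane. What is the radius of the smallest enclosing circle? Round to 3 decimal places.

Side lengths²: A_1A_2² = 16, A_1A_3² = 82, A_2A_3² = 90.
Since A_2A_3² = 90 < 82 + 16 = 98, the triangle is acute, so the smallest enclosing circle is the circumcircle.
Circumcentre = (8/3, 4), r² = 205/9.
r = √(205/9) ≈ 4.773.

4.773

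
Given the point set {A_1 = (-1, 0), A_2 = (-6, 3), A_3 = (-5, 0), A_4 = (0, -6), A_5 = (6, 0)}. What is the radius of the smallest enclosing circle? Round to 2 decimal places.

The minimum enclosing circle is determined by three boundary points: A_2, A_4, A_5.
Their circumcentre is (-0.3, 0.3) with r² = 39.78.
The farthest remaining point A_3 is at distance² 22.18 ≤ 39.78.
r = √(39.78) ≈ 6.31.

6.31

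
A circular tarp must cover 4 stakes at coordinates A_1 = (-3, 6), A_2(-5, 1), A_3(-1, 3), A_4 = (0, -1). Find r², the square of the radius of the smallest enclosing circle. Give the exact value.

The minimum enclosing circle of a finite set is fixed by two of the points (as a diameter) or three (as a circumcircle).
The farthest pair is A_1–A_4 with squared distance 58. The circle on this segment as diameter has centre (-1.5, 2.5) and r² = 58/4 = 14.5.
Check A_2: distance² to centre = 14.5 ≤ 14.5, so it lies inside.
All remaining points lie in this disk, and no smaller disk contains both endpoints, so this is the minimum enclosing circle.

14.5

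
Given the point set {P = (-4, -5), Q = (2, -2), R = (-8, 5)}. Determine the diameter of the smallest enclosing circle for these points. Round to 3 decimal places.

Side lengths²: PQ² = 45, PR² = 116, QR² = 149.
Since QR² = 149 < 116 + 45 = 161, the triangle is acute, so the smallest enclosing circle is the circumcircle.
Circumcentre = (-79/24, 13/12), r² = 21605/576.
Diameter = 2r = 2√(21605/576) ≈ 12.249.

12.249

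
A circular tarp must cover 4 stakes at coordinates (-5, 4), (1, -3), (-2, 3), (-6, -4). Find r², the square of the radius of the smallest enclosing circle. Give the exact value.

The minimum enclosing circle is determined by three boundary points: (-5, 4), (1, -3), (-6, -4).
Their circumcentre is (-65/22, -7/22) with r² = 5525/242.
The farthest remaining point (-2, 3) is at distance² 2885/242 ≤ 5525/242.

5525/242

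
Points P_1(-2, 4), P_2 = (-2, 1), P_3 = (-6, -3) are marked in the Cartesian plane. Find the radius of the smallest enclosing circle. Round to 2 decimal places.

Side lengths²: P_1P_2² = 9, P_1P_3² = 65, P_2P_3² = 32.
Since P_1P_3² = 65 ≥ 32 + 9 = 41, the angle opposite P_1P_3 is not acute, so the smallest enclosing circle has P_1P_3 as diameter.
Centre = midpoint of P_1P_3 = (-4, 0.5), r² = 65/4 = 16.25.
r = √(16.25) ≈ 4.03.

4.03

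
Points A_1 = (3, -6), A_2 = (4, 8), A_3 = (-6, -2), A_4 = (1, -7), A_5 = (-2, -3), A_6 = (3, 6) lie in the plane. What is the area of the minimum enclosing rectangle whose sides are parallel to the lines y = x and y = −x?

In coordinates u = x + y, v = x − y the rectangle is axis-aligned; the map (x,y)→(u,v) scales areas by 2.
u-values: -3, 12, -8, -6, -5, 9; range = 12 − (-8) = 20.
v-values: 9, -4, -4, 8, 1, -3; range = 9 − (-4) = 13.
Area = (20 × 13) / 2 = 130.

130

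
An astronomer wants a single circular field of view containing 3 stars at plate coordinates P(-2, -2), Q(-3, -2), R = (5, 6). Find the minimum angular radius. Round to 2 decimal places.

5.66

Side lengths²: PQ² = 1, PR² = 113, QR² = 128.
Since QR² = 128 ≥ 113 + 1 = 114, the angle opposite QR is not acute, so the smallest enclosing circle has QR as diameter.
Centre = midpoint of QR = (1, 2), r² = 128/4 = 32.
r = √32 ≈ 5.66.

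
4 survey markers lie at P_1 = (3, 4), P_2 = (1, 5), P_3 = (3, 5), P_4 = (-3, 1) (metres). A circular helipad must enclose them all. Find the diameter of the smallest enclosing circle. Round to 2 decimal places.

7.21

The farthest pair is P_3–P_4 with squared distance 52. The circle on this segment as diameter has centre (0, 3) and r² = 52/4 = 13.
Check P_1: distance² to centre = 10 ≤ 13, so it lies inside.
All remaining points lie in this disk, and no smaller disk contains both endpoints, so this is the minimum enclosing circle.
Diameter = 2r = 2√13 ≈ 7.21.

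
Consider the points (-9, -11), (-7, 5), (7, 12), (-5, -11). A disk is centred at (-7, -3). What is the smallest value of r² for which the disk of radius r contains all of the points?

421

The required radius is the distance from (-7, -3) to the farthest point.
Squared distances: 68, 64, 421, 68.
Maximum is 421, attained at (7, 12).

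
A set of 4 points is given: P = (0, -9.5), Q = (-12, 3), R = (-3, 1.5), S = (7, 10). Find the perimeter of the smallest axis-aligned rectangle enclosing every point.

Width = max x − min x = 7 − (-12) = 19.
Height = max y − min y = 10 − (-9.5) = 19.5.
Perimeter = 2(19 + 19.5) = 77.

77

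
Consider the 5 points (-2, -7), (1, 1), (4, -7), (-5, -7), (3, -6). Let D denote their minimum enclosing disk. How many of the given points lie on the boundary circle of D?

The minimum enclosing circle of a finite set is fixed by two of the points (as a diameter) or three (as a circumcircle).
The minimum enclosing circle is determined by three boundary points: (1, 1), (4, -7), (-5, -7).
Their circumcentre is (-0.5, -4.125) with r² = 28.515625.
The farthest remaining point (3, -6) is at distance² 15.765625 ≤ 28.515625.
The points at distance exactly r from the centre are (1, 1), (4, -7), (-5, -7) — 3 points.

3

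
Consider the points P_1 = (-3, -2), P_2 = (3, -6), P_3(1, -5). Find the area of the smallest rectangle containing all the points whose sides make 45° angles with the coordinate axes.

10

In coordinates u = x + y, v = x − y the rectangle is axis-aligned; the map (x,y)→(u,v) scales areas by 2.
u-values: -5, -3, -4; range = -3 − (-5) = 2.
v-values: -1, 9, 6; range = 9 − (-1) = 10.
Area = (2 × 10) / 2 = 10.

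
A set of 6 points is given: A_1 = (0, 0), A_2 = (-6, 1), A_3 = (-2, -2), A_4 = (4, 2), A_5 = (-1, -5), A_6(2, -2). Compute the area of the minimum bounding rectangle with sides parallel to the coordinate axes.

x ranges over [-6, 4], width 10.
y ranges over [-5, 2], height 7.
Area = 10 × 7 = 70.

70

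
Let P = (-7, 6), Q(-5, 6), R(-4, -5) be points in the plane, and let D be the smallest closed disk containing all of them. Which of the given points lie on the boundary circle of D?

P, R

Side lengths²: PQ² = 4, PR² = 130, QR² = 122.
Since PR² = 130 ≥ 122 + 4 = 126, the angle opposite PR is not acute, so the smallest enclosing circle has PR as diameter.
Centre = midpoint of PR = (-5.5, 0.5), r² = 130/4 = 32.5.
The points at distance exactly r from the centre are P, R — 2 points.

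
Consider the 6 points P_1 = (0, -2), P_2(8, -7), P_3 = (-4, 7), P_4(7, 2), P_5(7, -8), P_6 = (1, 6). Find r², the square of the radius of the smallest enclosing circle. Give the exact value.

86.5

The minimum enclosing circle of a finite set is fixed by two of the points (as a diameter) or three (as a circumcircle).
The farthest pair is P_3–P_5 with squared distance 346. The circle on this segment as diameter has centre (1.5, -0.5) and r² = 346/4 = 86.5.
Check P_1: distance² to centre = 4.5 ≤ 86.5, so it lies inside.
All remaining points lie in this disk, and no smaller disk contains both endpoints, so this is the minimum enclosing circle.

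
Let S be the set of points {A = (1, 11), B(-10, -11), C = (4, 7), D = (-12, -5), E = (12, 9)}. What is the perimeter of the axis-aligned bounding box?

92

Width = max x − min x = 12 − (-12) = 24.
Height = max y − min y = 11 − (-11) = 22.
Perimeter = 2(24 + 22) = 92.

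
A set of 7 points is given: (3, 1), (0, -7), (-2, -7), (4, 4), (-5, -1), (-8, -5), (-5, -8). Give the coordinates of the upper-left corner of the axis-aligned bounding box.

(-8, 4)

x-range [-8, 4], y-range [-8, 4].
The upper-left corner is (-8, 4).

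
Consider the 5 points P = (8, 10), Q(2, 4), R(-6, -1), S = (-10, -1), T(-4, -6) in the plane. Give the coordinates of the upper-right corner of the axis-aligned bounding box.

(8, 10)

x-range [-10, 8], y-range [-6, 10].
The upper-right corner is (8, 10).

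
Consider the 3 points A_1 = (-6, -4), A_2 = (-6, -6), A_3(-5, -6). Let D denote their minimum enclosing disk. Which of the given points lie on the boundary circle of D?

A_1, A_2, A_3

Side lengths²: A_1A_2² = 4, A_1A_3² = 5, A_2A_3² = 1.
Since A_1A_3² = 5 ≥ 4 + 1 = 5, the angle opposite A_1A_3 is not acute, so the smallest enclosing circle has A_1A_3 as diameter.
Centre = midpoint of A_1A_3 = (-5.5, -5), r² = 5/4 = 1.25.
The points at distance exactly r from the centre are A_1, A_2, A_3 — 3 points.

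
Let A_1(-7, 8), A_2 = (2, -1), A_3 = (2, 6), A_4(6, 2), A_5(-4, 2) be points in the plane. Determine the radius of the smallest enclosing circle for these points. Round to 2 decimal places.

7.16

By Welzl's lemma the MEC is supported by two points (diametrically opposite) or three points (on a circumcircle).
The farthest pair is A_1–A_4 with squared distance 205. The circle on this segment as diameter has centre (-0.5, 5) and r² = 205/4 = 51.25.
Check A_2: distance² to centre = 42.25 ≤ 51.25, so it lies inside.
All remaining points lie in this disk, and no smaller disk contains both endpoints, so this is the minimum enclosing circle.
r = √(51.25) ≈ 7.16.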